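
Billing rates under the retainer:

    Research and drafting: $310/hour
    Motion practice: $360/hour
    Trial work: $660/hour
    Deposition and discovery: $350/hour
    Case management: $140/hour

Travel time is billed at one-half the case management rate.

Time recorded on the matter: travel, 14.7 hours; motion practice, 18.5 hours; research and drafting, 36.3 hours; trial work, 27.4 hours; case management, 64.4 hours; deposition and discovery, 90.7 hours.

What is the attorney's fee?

$77,787.00

Research and drafting: 36.3 × $310 = $11,253.00
Motion practice: 18.5 × $360 = $6,660.00
Trial work: 27.4 × $660 = $18,084.00
Deposition and discovery: 90.7 × $350 = $31,745.00
Case management: 64.4 × $140 = $9,016.00
Subtotal: $11,253.00 + $6,660.00 + $18,084.00 + $31,745.00 + $9,016.00 = $76,758.00
Travel: 14.7 × ($140 ÷ 2) = 14.7 × $70.00 = $1,029.00
Total: $76,758.00 + $1,029.00 = $77,787.00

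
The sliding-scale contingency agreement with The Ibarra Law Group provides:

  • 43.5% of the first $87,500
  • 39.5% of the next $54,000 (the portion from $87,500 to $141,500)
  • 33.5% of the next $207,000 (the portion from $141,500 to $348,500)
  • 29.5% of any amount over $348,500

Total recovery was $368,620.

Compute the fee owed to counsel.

$134,672.90

First $87,500 at 43.5% = $38,062.50
Next $54,000 at 39.5% = $21,330.00
Next $207,000 at 33.5% = $69,345.00
Remaining $20,120 at 29.5% = $5,935.40
Fee: $38,062.50 + $21,330.00 + $69,345.00 + $5,935.40 = $134,672.90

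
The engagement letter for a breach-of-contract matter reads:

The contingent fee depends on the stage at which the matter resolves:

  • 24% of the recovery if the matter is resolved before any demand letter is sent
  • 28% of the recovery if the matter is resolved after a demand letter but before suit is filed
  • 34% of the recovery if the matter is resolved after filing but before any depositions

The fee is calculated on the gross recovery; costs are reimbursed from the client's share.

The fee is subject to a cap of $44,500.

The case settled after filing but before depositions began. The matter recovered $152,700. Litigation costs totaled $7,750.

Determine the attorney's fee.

$44,500.00

Fee base is the gross recovery, $152,700; costs are reimbursed separately.
The matter settled after filing but before depositions began, so the 34% rate applies.
$152,700 × 34% = $51,918.00
$51,918.00 exceeds the $44,500 cap, so the fee is capped at $44,500.00.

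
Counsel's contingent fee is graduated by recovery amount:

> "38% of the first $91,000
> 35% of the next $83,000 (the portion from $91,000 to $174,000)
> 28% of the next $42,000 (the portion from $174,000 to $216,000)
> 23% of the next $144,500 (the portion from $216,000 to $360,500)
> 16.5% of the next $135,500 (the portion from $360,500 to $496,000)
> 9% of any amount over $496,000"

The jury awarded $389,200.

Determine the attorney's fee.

$113,360.50

First $91,000 at 38% = $34,580.00
Next $83,000 at 35% = $29,050.00
Next $42,000 at 28% = $11,760.00
Next $144,500 at 23% = $33,235.00
Remaining $28,700 at 16.5% = $4,735.50
Fee: $34,580.00 + $29,050.00 + $11,760.00 + $33,235.00 + $4,735.50 = $113,360.50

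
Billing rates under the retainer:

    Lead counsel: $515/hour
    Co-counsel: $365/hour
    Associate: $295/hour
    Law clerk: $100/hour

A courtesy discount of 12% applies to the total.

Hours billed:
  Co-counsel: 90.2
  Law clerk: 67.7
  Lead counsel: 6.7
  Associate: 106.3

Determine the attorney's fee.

$65,561.76

Lead counsel: 6.7 × $515 = $3,450.50
Co-counsel: 90.2 × $365 = $32,923.00
Associate: 106.3 × $295 = $31,358.50
Law clerk: 67.7 × $100 = $6,770.00
Subtotal: $74,502.00
Less 12% discount: −$8,940.24
Total: $74,502.00 − $8,940.24 = $65,561.76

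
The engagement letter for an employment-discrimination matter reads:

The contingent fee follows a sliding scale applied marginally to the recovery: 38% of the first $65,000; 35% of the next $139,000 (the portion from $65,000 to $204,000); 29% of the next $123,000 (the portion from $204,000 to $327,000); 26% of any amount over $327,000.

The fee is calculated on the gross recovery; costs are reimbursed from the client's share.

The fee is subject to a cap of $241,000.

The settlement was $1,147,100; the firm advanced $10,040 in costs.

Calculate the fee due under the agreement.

Fee base is the gross recovery, $1,147,100; costs are reimbursed separately.
First $65,000 at 38% = $24,700.00
Next $139,000 at 35% = $48,650.00
Next $123,000 at 29% = $35,670.00
Remaining $820,100 at 26% = $213,226.00
Fee: $24,700.00 + $48,650.00 + $35,670.00 + $213,226.00 = $322,246.00
$322,246.00 exceeds the $241,000 cap, so the fee is capped at $241,000.00.

$241,000.00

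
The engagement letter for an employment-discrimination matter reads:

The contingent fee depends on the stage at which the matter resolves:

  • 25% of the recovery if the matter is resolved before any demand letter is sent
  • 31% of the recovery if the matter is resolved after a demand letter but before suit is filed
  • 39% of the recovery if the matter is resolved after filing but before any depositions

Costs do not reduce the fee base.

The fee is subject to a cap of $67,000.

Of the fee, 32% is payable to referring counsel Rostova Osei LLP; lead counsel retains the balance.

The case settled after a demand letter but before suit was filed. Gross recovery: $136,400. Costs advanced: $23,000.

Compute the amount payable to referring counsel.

$13,530.88

Fee base is the gross recovery, $136,400; costs are reimbursed separately.
The matter settled after a demand letter but before suit was filed, so the 31% rate applies.
$136,400 × 31% = $42,284.00
$42,284.00 is under the $67,000 cap.
Referral share: 32% of $42,284.00 = $13,530.88; lead counsel retains $42,284.00 − $13,530.88 = $28,753.12.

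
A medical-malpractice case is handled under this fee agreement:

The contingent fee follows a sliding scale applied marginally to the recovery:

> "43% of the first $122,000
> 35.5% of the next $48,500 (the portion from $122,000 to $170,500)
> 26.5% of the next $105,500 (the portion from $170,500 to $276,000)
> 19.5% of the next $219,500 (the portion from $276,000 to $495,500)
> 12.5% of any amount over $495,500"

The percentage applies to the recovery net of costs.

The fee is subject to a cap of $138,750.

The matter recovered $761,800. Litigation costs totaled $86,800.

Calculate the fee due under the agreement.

$138,750.00

Fee base (net of costs): $761,800 − $86,800 = $675,000
First $122,000 at 43% = $52,460.00
Next $48,500 at 35.5% = $17,217.50
Next $105,500 at 26.5% = $27,957.50
Next $219,500 at 19.5% = $42,802.50
Remaining $179,500 at 12.5% = $22,437.50
Fee: $52,460.00 + $17,217.50 + $27,957.50 + $42,802.50 + $22,437.50 = $162,875.00
$162,875.00 exceeds the $138,750 cap, so the fee is capped at $138,750.00.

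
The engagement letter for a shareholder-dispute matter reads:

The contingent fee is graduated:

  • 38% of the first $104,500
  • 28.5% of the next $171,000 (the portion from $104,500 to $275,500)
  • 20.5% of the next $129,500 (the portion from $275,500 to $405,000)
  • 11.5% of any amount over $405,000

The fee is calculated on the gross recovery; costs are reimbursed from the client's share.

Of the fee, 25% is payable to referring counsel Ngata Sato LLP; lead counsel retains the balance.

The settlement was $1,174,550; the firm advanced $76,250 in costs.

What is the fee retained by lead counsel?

Fee base is the gross recovery, $1,174,550; costs are reimbursed separately.
First $104,500 at 38% = $39,710.00
Next $171,000 at 28.5% = $48,735.00
Next $129,500 at 20.5% = $26,547.50
Remaining $769,550 at 11.5% = $88,498.25
Fee: $39,710.00 + $48,735.00 + $26,547.50 + $88,498.25 = $203,490.75
Referral share: 25% of $203,490.75 = $50,872.69; lead counsel retains $203,490.75 − $50,872.69 = $152,618.06.

$152,618.06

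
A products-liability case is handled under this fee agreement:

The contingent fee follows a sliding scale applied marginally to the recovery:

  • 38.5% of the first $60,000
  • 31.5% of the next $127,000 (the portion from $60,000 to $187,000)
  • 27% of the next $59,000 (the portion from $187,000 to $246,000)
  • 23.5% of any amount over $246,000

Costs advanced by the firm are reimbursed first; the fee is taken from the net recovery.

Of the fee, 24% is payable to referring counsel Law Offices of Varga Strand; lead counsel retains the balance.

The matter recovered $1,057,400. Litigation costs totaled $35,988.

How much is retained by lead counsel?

$198,555.18

Fee base (net of costs): $1,057,400 − $35,988 = $1,021,412
First $60,000 at 38.5% = $23,100.00
Next $127,000 at 31.5% = $40,005.00
Next $59,000 at 27% = $15,930.00
Remaining $775,412 at 23.5% = $182,221.82
Fee: $23,100.00 + $40,005.00 + $15,930.00 + $182,221.82 = $261,256.82
Referral share: 24% of $261,256.82 = $62,701.64; lead counsel retains $261,256.82 − $62,701.64 = $198,555.18.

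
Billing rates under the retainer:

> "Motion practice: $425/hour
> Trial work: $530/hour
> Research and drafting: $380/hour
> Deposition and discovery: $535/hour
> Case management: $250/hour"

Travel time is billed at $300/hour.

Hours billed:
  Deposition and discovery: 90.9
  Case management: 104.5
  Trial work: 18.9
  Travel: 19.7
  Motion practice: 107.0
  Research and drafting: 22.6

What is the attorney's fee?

$144,746.50

Motion practice: 107.0 × $425 = $45,475.00
Trial work: 18.9 × $530 = $10,017.00
Research and drafting: 22.6 × $380 = $8,588.00
Deposition and discovery: 90.9 × $535 = $48,631.50
Case management: 104.5 × $250 = $26,125.00
Subtotal: $45,475.00 + $10,017.00 + $8,588.00 + $48,631.50 + $26,125.00 = $138,836.50
Travel: 19.7 × $300 = $5,910.00
Total: $138,836.50 + $5,910.00 = $144,746.50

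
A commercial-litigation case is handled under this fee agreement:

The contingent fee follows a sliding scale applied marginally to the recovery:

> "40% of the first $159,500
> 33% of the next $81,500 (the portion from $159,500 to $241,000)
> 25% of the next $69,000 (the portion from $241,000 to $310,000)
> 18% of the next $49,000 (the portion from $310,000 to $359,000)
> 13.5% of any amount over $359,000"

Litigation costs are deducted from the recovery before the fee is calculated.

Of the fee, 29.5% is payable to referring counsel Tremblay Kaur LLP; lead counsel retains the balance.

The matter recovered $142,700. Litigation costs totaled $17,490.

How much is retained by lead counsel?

$35,309.22

Fee base (net of costs): $142,700 − $17,490 = $125,210
First $125,210 at 40% = $50,084.00
Referral share: 29.5% of $50,084.00 = $14,774.78; lead counsel retains $50,084.00 − $14,774.78 = $35,309.22.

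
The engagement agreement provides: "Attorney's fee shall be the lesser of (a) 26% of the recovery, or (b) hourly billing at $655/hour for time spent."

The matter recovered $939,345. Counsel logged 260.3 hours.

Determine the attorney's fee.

$170,496.50

(a) 26% of $939,345 = $244,229.70
(b) 260.3 × $655 = $170,496.50
The lesser is (b): $170,496.50.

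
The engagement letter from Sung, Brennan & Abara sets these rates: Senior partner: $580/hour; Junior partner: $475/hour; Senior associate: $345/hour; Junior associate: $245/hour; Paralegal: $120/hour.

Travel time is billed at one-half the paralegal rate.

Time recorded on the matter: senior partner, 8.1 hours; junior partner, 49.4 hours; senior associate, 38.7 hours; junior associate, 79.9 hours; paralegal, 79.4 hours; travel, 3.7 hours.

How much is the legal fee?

$70,840.00

Senior partner: 8.1 × $580 = $4,698.00
Junior partner: 49.4 × $475 = $23,465.00
Senior associate: 38.7 × $345 = $13,351.50
Junior associate: 79.9 × $245 = $19,575.50
Paralegal: 79.4 × $120 = $9,528.00
Subtotal: $4,698.00 + $23,465.00 + $13,351.50 + $19,575.50 + $9,528.00 = $70,618.00
Travel: 3.7 × ($120 ÷ 2) = 3.7 × $60.00 = $222.00
Total: $70,618.00 + $222.00 = $70,840.00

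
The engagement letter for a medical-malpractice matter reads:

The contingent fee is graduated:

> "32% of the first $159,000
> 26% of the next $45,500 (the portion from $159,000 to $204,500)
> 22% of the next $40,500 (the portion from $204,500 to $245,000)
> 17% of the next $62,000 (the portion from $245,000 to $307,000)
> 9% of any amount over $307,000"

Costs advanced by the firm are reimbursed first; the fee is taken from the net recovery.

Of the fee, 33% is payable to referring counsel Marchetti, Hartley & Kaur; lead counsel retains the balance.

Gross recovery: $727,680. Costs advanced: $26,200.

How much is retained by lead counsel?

$78,834.34

Fee base (net of costs): $727,680 − $26,200 = $701,480
First $159,000 at 32% = $50,880.00
Next $45,500 at 26% = $11,830.00
Next $40,500 at 22% = $8,910.00
Next $62,000 at 17% = $10,540.00
Remaining $394,480 at 9% = $35,503.20
Fee: $50,880.00 + $11,830.00 + $8,910.00 + $10,540.00 + $35,503.20 = $117,663.20
Referral share: 33% of $117,663.20 = $38,828.86; lead counsel retains $117,663.20 − $38,828.86 = $78,834.34.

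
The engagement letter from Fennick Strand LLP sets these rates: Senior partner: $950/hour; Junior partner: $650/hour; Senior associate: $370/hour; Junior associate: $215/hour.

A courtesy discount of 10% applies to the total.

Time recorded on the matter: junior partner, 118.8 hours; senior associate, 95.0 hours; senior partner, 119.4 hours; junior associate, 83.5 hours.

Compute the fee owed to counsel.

$219,377.25

Senior partner: 119.4 × $950 = $113,430.00
Junior partner: 118.8 × $650 = $77,220.00
Senior associate: 95.0 × $370 = $35,150.00
Junior associate: 83.5 × $215 = $17,952.50
Subtotal: $243,752.50
Less 10% discount: −$24,375.25
Total: $243,752.50 − $24,375.25 = $219,377.25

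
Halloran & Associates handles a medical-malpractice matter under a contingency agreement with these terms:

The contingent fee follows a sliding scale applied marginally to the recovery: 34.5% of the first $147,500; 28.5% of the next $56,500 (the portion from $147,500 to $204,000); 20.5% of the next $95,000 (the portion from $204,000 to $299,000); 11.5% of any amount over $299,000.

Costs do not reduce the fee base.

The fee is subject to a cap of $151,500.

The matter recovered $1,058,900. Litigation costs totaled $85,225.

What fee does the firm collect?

$151,500.00

Fee base is the gross recovery, $1,058,900; costs are reimbursed separately.
First $147,500 at 34.5% = $50,887.50
Next $56,500 at 28.5% = $16,102.50
Next $95,000 at 20.5% = $19,475.00
Remaining $759,900 at 11.5% = $87,388.50
Fee: $50,887.50 + $16,102.50 + $19,475.00 + $87,388.50 = $173,853.50
$173,853.50 exceeds the $151,500 cap, so the fee is capped at $151,500.00.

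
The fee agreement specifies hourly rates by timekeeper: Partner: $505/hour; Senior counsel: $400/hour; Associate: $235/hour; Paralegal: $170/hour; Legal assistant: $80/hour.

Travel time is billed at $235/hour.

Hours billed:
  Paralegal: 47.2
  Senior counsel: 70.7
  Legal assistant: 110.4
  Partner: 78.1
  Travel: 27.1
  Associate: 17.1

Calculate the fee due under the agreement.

$94,963.50

Partner: 78.1 × $505 = $39,440.50
Senior counsel: 70.7 × $400 = $28,280.00
Associate: 17.1 × $235 = $4,018.50
Paralegal: 47.2 × $170 = $8,024.00
Legal assistant: 110.4 × $80 = $8,832.00
Subtotal: $39,440.50 + $28,280.00 + $4,018.50 + $8,024.00 + $8,832.00 = $88,595.00
Travel: 27.1 × $235 = $6,368.50
Total: $88,595.00 + $6,368.50 = $94,963.50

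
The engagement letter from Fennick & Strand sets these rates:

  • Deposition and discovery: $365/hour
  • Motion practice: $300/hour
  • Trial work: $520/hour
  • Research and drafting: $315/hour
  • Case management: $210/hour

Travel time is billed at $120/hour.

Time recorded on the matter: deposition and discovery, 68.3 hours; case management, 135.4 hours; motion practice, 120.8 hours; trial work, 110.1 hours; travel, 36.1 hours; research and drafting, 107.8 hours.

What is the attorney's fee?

Deposition and discovery: 68.3 × $365 = $24,929.50
Motion practice: 120.8 × $300 = $36,240.00
Trial work: 110.1 × $520 = $57,252.00
Research and drafting: 107.8 × $315 = $33,957.00
Case management: 135.4 × $210 = $28,434.00
Subtotal: $24,929.50 + $36,240.00 + $57,252.00 + $33,957.00 + $28,434.00 = $180,812.50
Travel: 36.1 × $120 = $4,332.00
Total: $180,812.50 + $4,332.00 = $185,144.50

$185,144.50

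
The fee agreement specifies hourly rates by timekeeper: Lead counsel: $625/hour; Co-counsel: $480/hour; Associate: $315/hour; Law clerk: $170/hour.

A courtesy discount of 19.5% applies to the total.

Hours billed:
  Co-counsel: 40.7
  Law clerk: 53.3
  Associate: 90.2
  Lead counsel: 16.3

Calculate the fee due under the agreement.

$54,093.99

Lead counsel: 16.3 × $625 = $10,187.50
Co-counsel: 40.7 × $480 = $19,536.00
Associate: 90.2 × $315 = $28,413.00
Law clerk: 53.3 × $170 = $9,061.00
Subtotal: $67,197.50
Less 19.5% discount: −$13,103.51
Total: $67,197.50 − $13,103.51 = $54,093.99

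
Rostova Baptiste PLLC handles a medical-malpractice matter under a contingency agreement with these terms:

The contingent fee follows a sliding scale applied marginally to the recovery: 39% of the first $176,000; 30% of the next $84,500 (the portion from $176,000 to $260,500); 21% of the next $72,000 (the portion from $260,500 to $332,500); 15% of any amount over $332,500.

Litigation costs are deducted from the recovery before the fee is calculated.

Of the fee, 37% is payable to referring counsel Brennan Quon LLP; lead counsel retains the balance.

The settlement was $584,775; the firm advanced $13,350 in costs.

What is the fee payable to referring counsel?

Fee base (net of costs): $584,775 − $13,350 = $571,425
First $176,000 at 39% = $68,640.00
Next $84,500 at 30% = $25,350.00
Next $72,000 at 21% = $15,120.00
Remaining $238,925 at 15% = $35,838.75
Fee: $68,640.00 + $25,350.00 + $15,120.00 + $35,838.75 = $144,948.75
Referral share: 37% of $144,948.75 = $53,631.04; lead counsel retains $144,948.75 − $53,631.04 = $91,317.71.

$53,631.04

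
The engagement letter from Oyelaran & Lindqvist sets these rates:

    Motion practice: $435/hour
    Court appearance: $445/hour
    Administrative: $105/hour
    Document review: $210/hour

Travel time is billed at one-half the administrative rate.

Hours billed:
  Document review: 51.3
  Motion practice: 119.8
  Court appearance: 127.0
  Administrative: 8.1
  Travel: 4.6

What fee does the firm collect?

$120,493.00

Motion practice: 119.8 × $435 = $52,113.00
Court appearance: 127.0 × $445 = $56,515.00
Administrative: 8.1 × $105 = $850.50
Document review: 51.3 × $210 = $10,773.00
Subtotal: $52,113.00 + $56,515.00 + $850.50 + $10,773.00 = $120,251.50
Travel: 4.6 × ($105 ÷ 2) = 4.6 × $52.50 = $241.50
Total: $120,251.50 + $241.50 = $120,493.00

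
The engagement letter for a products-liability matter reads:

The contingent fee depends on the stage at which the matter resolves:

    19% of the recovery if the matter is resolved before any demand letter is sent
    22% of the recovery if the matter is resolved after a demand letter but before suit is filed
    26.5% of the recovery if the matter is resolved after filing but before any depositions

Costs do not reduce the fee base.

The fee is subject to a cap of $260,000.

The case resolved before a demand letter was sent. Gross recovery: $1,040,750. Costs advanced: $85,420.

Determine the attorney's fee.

$197,742.50

Fee base is the gross recovery, $1,040,750; costs are reimbursed separately.
The matter resolved before a demand letter was sent, so the 19% rate applies.
$1,040,750 × 19% = $197,742.50
$197,742.50 is under the $260,000 cap.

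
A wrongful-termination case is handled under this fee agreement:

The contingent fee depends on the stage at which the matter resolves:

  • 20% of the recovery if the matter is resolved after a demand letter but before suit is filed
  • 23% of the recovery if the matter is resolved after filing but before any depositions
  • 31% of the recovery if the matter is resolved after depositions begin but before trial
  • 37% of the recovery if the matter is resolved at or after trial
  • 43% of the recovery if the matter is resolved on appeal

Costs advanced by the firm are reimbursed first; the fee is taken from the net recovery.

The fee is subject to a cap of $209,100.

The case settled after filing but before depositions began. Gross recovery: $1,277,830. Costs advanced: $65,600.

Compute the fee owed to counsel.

$209,100.00

Fee base (net of costs): $1,277,830 − $65,600 = $1,212,230
The matter settled after filing but before depositions began, so the 23% rate applies.
$1,212,230 × 23% = $278,812.90
$278,812.90 exceeds the $209,100 cap, so the fee is capped at $209,100.00.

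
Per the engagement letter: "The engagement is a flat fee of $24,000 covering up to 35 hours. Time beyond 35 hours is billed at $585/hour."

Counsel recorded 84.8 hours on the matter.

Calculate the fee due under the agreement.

$53,133.00

Flat fee: $24,000.00
Excess hours: 84.8 − 35 = 49.8
Overrun: 49.8 × $585 = $29,133.00
Total: $24,000.00 + $29,133.00 = $53,133.00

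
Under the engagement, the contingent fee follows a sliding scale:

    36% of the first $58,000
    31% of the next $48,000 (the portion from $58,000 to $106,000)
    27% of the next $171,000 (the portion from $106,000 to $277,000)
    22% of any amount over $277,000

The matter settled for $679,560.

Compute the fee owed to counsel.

$170,493.20

First $58,000 at 36% = $20,880.00
Next $48,000 at 31% = $14,880.00
Next $171,000 at 27% = $46,170.00
Remaining $402,560 at 22% = $88,563.20
Fee: $20,880.00 + $14,880.00 + $46,170.00 + $88,563.20 = $170,493.20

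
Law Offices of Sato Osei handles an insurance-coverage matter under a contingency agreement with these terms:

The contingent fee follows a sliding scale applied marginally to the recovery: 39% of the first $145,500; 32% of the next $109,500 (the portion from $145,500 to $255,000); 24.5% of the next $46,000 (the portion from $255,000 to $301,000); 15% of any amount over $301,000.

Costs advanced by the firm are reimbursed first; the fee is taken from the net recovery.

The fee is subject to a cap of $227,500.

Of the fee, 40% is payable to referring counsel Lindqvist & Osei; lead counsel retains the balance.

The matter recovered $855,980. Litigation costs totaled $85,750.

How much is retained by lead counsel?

Fee base (net of costs): $855,980 − $85,750 = $770,230
First $145,500 at 39% = $56,745.00
Next $109,500 at 32% = $35,040.00
Next $46,000 at 24.5% = $11,270.00
Remaining $469,230 at 15% = $70,384.50
Fee: $56,745.00 + $35,040.00 + $11,270.00 + $70,384.50 = $173,439.50
$173,439.50 is under the $227,500 cap.
Referral share: 40% of $173,439.50 = $69,375.80; lead counsel retains $173,439.50 − $69,375.80 = $104,063.70.

$104,063.70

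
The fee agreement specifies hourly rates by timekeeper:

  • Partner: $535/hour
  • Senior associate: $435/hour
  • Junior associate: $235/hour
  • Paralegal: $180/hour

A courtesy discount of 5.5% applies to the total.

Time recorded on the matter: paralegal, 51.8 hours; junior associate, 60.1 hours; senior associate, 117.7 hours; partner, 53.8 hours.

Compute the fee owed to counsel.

$97,741.35

Partner: 53.8 × $535 = $28,783.00
Senior associate: 117.7 × $435 = $51,199.50
Junior associate: 60.1 × $235 = $14,123.50
Paralegal: 51.8 × $180 = $9,324.00
Subtotal: $103,430.00
Less 5.5% discount: −$5,688.65
Total: $103,430.00 − $5,688.65 = $97,741.35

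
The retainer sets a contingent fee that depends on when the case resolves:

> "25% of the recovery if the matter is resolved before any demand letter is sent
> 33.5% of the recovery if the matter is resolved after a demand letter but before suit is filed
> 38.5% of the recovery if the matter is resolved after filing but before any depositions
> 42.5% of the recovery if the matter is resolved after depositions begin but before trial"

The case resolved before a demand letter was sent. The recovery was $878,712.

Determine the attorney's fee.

$219,678.00

The matter resolved before a demand letter was sent, so the 25% rate applies.
$878,712 × 25% = $219,678.00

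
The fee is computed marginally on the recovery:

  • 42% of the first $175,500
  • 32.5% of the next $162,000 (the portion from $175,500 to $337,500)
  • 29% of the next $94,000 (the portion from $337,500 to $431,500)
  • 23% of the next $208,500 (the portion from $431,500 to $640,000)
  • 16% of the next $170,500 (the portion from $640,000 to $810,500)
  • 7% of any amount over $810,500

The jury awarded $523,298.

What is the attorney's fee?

First $175,500 at 42% = $73,710.00
Next $162,000 at 32.5% = $52,650.00
Next $94,000 at 29% = $27,260.00
Remaining $91,798 at 23% = $21,113.54
Fee: $73,710.00 + $52,650.00 + $27,260.00 + $21,113.54 = $174,733.54

$174,733.54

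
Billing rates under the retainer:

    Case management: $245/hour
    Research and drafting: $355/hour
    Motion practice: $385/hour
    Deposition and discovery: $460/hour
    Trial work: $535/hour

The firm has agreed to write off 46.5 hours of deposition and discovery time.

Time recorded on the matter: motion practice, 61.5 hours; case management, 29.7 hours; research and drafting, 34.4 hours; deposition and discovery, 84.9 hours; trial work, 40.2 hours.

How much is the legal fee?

$82,337.00

Case management: 29.7 × $245 = $7,276.50
Research and drafting: 34.4 × $355 = $12,212.00
Motion practice: 61.5 × $385 = $23,677.50
Deposition and discovery: 84.9 × $460 = $39,054.00
Trial work: 40.2 × $535 = $21,507.00
Subtotal: $103,727.00
Write-off: 46.5 × $460 = $21,390.00
Total: $103,727.00 − $21,390.00 = $82,337.00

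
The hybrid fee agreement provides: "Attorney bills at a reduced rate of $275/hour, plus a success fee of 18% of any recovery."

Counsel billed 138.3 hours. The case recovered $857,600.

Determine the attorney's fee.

$192,400.50

Hourly: 138.3 × $275 = $38,032.50
Success fee: 18% of $857,600 = $154,368.00
Total: $38,032.50 + $154,368.00 = $192,400.50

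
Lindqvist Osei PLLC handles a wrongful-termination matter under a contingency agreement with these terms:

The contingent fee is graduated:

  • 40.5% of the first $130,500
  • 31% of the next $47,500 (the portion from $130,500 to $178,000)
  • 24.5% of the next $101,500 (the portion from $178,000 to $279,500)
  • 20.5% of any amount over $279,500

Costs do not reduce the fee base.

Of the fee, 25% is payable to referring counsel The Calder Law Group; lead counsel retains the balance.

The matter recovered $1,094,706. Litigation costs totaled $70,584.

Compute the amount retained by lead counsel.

Fee base is the gross recovery, $1,094,706; costs are reimbursed separately.
First $130,500 at 40.5% = $52,852.50
Next $47,500 at 31% = $14,725.00
Next $101,500 at 24.5% = $24,867.50
Remaining $815,206 at 20.5% = $167,117.23
Fee: $52,852.50 + $14,725.00 + $24,867.50 + $167,117.23 = $259,562.23
Referral share: 25% of $259,562.23 = $64,890.56; lead counsel retains $259,562.23 − $64,890.56 = $194,671.67.

$194,671.67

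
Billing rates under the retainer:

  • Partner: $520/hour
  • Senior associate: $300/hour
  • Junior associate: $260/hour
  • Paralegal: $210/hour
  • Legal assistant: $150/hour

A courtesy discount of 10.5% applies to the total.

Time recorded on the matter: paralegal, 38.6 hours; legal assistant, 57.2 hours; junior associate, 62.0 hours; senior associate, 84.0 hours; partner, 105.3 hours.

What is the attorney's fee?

Partner: 105.3 × $520 = $54,756.00
Senior associate: 84.0 × $300 = $25,200.00
Junior associate: 62.0 × $260 = $16,120.00
Paralegal: 38.6 × $210 = $8,106.00
Legal assistant: 57.2 × $150 = $8,580.00
Subtotal: $112,762.00
Less 10.5% discount: −$11,840.01
Total: $112,762.00 − $11,840.01 = $100,921.99

$100,921.99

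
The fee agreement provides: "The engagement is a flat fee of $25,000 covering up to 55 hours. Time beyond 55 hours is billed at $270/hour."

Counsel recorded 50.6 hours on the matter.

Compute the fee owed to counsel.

$25,000.00

50.6 hours is within the 55-hour scope; only the flat fee applies.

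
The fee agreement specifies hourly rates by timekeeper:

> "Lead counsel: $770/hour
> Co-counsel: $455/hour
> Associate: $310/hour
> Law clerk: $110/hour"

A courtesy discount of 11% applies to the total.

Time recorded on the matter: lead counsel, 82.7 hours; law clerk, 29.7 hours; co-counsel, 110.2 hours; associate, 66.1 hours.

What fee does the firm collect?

$122,444.42

Lead counsel: 82.7 × $770 = $63,679.00
Co-counsel: 110.2 × $455 = $50,141.00
Associate: 66.1 × $310 = $20,491.00
Law clerk: 29.7 × $110 = $3,267.00
Subtotal: $137,578.00
Less 11% discount: −$15,133.58
Total: $137,578.00 − $15,133.58 = $122,444.42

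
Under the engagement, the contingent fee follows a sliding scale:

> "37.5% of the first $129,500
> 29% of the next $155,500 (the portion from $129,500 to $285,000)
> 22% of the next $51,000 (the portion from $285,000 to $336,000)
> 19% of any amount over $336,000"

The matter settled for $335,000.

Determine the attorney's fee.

First $129,500 at 37.5% = $48,562.50
Next $155,500 at 29% = $45,095.00
Remaining $50,000 at 22% = $11,000.00
Fee: $48,562.50 + $45,095.00 + $11,000.00 = $104,657.50

$104,657.50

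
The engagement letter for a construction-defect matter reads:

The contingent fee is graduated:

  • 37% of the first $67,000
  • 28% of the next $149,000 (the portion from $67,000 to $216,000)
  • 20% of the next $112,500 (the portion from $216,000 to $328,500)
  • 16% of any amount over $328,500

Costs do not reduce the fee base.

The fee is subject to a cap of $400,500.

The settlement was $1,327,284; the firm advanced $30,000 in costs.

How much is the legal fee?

Fee base is the gross recovery, $1,327,284; costs are reimbursed separately.
First $67,000 at 37% = $24,790.00
Next $149,000 at 28% = $41,720.00
Next $112,500 at 20% = $22,500.00
Remaining $998,784 at 16% = $159,805.44
Fee: $24,790.00 + $41,720.00 + $22,500.00 + $159,805.44 = $248,815.44
$248,815.44 is under the $400,500 cap.

$248,815.44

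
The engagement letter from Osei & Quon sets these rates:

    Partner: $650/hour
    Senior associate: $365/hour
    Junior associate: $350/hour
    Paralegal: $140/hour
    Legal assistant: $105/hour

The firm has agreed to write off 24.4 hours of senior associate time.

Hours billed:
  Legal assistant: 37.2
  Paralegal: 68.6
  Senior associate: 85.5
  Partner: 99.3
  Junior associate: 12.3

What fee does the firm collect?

Partner: 99.3 × $650 = $64,545.00
Senior associate: 85.5 × $365 = $31,207.50
Junior associate: 12.3 × $350 = $4,305.00
Paralegal: 68.6 × $140 = $9,604.00
Legal assistant: 37.2 × $105 = $3,906.00
Subtotal: $113,567.50
Write-off: 24.4 × $365 = $8,906.00
Total: $113,567.50 − $8,906.00 = $104,661.50

$104,661.50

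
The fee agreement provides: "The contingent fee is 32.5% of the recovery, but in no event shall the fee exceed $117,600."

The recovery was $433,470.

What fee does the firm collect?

32.5% of $433,470 = $140,877.75
That exceeds the $117,600 cap, so the fee is capped at $117,600.

$117,600.00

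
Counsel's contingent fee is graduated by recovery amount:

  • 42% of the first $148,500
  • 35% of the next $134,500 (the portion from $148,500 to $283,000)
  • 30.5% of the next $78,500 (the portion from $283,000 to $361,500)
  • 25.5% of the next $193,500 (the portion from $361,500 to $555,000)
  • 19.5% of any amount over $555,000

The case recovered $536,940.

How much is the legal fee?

$178,124.70

First $148,500 at 42% = $62,370.00
Next $134,500 at 35% = $47,075.00
Next $78,500 at 30.5% = $23,942.50
Remaining $175,440 at 25.5% = $44,737.20
Fee: $62,370.00 + $47,075.00 + $23,942.50 + $44,737.20 = $178,124.70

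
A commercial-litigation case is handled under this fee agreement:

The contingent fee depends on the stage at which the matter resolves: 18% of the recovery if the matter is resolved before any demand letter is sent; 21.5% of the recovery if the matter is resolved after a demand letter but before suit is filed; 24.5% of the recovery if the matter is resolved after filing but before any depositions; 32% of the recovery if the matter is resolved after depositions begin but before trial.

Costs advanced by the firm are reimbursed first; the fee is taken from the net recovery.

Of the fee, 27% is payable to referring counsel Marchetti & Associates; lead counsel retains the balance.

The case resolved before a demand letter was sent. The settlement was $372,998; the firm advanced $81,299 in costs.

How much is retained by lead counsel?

$38,329.25

Fee base (net of costs): $372,998 − $81,299 = $291,699
The matter resolved before a demand letter was sent, so the 18% rate applies.
$291,699 × 18% = $52,505.82
Referral share: 27% of $52,505.82 = $14,176.57; lead counsel retains $52,505.82 − $14,176.57 = $38,329.25.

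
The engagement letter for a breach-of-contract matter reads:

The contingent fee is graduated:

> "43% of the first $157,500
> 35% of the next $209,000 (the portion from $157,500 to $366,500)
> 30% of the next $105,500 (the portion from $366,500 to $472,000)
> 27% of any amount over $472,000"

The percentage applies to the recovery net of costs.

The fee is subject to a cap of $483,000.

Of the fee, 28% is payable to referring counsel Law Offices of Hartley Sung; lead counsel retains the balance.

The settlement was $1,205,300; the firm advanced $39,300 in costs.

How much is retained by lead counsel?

$259,131.60

Fee base (net of costs): $1,205,300 − $39,300 = $1,166,000
First $157,500 at 43% = $67,725.00
Next $209,000 at 35% = $73,150.00
Next $105,500 at 30% = $31,650.00
Remaining $694,000 at 27% = $187,380.00
Fee: $67,725.00 + $73,150.00 + $31,650.00 + $187,380.00 = $359,905.00
$359,905.00 is under the $483,000 cap.
Referral share: 28% of $359,905.00 = $100,773.40; lead counsel retains $359,905.00 − $100,773.40 = $259,131.60.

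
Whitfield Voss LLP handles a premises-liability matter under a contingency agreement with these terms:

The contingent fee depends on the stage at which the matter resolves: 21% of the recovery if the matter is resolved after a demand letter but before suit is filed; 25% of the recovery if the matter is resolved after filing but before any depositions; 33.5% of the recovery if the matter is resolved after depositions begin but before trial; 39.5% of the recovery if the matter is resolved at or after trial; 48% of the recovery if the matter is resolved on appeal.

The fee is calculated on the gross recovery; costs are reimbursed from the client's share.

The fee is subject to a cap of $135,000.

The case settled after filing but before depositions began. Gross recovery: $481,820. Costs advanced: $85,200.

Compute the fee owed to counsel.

Fee base is the gross recovery, $481,820; costs are reimbursed separately.
The matter settled after filing but before depositions began, so the 25% rate applies.
$481,820 × 25% = $120,455.00
$120,455.00 is under the $135,000 cap.

$120,455.00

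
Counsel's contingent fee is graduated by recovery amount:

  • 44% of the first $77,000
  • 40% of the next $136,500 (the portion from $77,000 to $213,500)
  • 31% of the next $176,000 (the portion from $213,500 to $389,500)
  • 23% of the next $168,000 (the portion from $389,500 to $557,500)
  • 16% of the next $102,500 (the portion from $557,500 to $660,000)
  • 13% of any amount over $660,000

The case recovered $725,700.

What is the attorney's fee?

First $77,000 at 44% = $33,880.00
Next $136,500 at 40% = $54,600.00
Next $176,000 at 31% = $54,560.00
Next $168,000 at 23% = $38,640.00
Next $102,500 at 16% = $16,400.00
Remaining $65,700 at 13% = $8,541.00
Fee: $33,880.00 + $54,600.00 + $54,560.00 + $38,640.00 + $16,400.00 + $8,541.00 = $206,621.00

$206,621.00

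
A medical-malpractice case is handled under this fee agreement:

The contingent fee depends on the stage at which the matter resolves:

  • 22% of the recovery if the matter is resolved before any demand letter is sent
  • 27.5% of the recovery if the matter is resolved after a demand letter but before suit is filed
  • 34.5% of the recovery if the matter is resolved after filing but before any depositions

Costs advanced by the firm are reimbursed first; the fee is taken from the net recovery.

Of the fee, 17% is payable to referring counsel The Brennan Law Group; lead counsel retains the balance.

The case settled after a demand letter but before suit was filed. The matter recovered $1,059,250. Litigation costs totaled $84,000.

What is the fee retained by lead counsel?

Fee base (net of costs): $1,059,250 − $84,000 = $975,250
The matter settled after a demand letter but before suit was filed, so the 27.5% rate applies.
$975,250 × 27.5% = $268,193.75
Referral share: 17% of $268,193.75 = $45,592.94; lead counsel retains $268,193.75 − $45,592.94 = $222,600.81.

$222,600.81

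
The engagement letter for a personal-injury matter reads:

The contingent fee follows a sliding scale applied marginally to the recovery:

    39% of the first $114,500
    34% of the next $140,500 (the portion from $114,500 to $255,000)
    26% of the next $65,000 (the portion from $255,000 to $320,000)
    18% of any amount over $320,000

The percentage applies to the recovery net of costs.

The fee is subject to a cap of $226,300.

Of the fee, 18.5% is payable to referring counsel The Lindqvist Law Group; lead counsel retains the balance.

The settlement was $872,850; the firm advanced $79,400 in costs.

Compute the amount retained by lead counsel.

Fee base (net of costs): $872,850 − $79,400 = $793,450
First $114,500 at 39% = $44,655.00
Next $140,500 at 34% = $47,770.00
Next $65,000 at 26% = $16,900.00
Remaining $473,450 at 18% = $85,221.00
Fee: $44,655.00 + $47,770.00 + $16,900.00 + $85,221.00 = $194,546.00
$194,546.00 is under the $226,300 cap.
Referral share: 18.5% of $194,546.00 = $35,991.01; lead counsel retains $194,546.00 − $35,991.01 = $158,554.99.

$158,554.99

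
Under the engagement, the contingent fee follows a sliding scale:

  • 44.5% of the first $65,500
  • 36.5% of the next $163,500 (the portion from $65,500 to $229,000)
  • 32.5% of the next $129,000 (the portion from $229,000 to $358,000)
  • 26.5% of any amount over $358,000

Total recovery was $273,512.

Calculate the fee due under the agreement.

$103,291.40

First $65,500 at 44.5% = $29,147.50
Next $163,500 at 36.5% = $59,677.50
Remaining $44,512 at 32.5% = $14,466.40
Fee: $29,147.50 + $59,677.50 + $14,466.40 = $103,291.40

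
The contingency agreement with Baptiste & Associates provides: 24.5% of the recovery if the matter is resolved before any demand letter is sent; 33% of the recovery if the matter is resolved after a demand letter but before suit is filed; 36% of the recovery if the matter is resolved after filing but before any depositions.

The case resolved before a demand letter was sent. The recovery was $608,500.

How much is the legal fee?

The matter resolved before a demand letter was sent, so the 24.5% rate applies.
$608,500 × 24.5% = $149,082.50

$149,082.50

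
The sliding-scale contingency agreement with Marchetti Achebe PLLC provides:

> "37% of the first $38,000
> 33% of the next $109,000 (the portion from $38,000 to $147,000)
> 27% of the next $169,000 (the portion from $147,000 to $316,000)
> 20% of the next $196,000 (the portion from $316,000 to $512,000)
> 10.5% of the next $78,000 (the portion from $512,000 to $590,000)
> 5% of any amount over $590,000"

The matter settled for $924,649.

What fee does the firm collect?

First $38,000 at 37% = $14,060.00
Next $109,000 at 33% = $35,970.00
Next $169,000 at 27% = $45,630.00
Next $196,000 at 20% = $39,200.00
Next $78,000 at 10.5% = $8,190.00
Remaining $334,649 at 5% = $16,732.45
Fee: $14,060.00 + $35,970.00 + $45,630.00 + $39,200.00 + $8,190.00 + $16,732.45 = $159,782.45

$159,782.45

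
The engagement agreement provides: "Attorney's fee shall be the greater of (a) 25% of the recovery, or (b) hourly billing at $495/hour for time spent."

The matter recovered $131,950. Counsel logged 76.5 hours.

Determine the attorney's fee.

(a) 25% of $131,950 = $32,987.50
(b) 76.5 × $495 = $37,867.50
The greater is (b): $37,867.50.

$37,867.50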